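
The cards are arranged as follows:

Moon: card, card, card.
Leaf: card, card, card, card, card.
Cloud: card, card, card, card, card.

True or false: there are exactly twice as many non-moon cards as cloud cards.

True

non-moon cards: 10.
cloud cards: 5.
The claim requires 10 = 2 × 5 = 10, which holds.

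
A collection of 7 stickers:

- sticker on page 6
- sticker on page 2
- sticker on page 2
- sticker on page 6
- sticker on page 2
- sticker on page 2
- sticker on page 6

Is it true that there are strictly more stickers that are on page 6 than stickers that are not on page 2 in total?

|stickers on page 6| = 3.
|stickers that are not on page 2| = 3.
The claim requires 3 > 3, which does not hold.

False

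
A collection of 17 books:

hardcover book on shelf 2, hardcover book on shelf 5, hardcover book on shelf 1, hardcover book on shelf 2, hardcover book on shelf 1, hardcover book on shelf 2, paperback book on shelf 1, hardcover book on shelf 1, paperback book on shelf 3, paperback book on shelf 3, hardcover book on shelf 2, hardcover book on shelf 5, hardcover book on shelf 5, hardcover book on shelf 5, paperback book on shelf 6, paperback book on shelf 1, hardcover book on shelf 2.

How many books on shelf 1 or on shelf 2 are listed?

10

on shelf 1: 5; on shelf 2: 5; together 5 + 5 = 10.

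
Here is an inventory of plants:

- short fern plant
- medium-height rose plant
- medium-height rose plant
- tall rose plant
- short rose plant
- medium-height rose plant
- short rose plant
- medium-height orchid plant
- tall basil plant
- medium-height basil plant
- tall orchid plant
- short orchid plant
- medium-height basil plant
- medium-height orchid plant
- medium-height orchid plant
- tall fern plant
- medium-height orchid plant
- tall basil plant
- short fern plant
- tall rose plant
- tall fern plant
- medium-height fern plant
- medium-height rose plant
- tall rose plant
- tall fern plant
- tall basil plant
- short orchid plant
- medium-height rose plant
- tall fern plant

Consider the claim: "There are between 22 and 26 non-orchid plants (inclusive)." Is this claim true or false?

There are 22 non-orchid plants.
The claim requires 22 ≤ 22 ≤ 26, which holds.

True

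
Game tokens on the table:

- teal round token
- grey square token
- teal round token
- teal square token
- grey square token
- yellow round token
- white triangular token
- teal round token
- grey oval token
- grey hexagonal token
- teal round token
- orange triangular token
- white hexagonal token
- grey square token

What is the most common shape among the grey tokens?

square

Counts by shape (restricted to grey tokens): square 3, hexagonal 1, oval 1.
The maximum is 3, held uniquely by square.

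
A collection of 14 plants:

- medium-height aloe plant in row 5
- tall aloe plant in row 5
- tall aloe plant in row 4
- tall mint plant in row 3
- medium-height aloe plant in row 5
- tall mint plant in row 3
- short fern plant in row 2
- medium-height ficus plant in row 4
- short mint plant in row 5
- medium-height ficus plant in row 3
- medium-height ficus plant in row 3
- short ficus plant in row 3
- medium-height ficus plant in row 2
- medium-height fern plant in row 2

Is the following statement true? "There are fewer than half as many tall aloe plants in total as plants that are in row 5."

|tall aloe plants| = 2.
|plants in row 5| = 4.
The claim requires 2 × 2 = 4 < 4, which does not hold.

False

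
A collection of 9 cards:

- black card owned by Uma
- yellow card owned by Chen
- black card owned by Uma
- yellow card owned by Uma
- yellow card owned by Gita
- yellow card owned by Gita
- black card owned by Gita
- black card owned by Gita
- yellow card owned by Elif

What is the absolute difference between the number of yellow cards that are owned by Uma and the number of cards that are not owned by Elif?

7

yellow cards owned by Uma: 1. cards that are not owned by Elif: 8.
|1 − 8| = 8 − 1 = 7.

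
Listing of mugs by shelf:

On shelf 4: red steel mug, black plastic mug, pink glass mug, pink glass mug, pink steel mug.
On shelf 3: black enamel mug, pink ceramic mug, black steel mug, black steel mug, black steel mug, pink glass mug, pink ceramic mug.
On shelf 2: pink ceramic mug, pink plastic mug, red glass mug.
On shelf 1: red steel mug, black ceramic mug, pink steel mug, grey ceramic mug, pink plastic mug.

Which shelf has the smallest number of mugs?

shelf 2

Counts by shelf: shelf 3→7, shelf 1→5, shelf 4→5, shelf 2→3.
The minimum is 3, held uniquely by shelf 2.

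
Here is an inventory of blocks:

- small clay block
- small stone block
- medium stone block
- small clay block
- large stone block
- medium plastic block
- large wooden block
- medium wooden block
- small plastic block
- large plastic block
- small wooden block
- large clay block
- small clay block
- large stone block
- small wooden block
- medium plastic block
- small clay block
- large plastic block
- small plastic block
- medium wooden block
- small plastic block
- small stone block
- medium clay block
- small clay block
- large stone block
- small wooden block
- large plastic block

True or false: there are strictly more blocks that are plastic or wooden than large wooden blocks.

True

There are 14 blocks that are plastic or wooden.
There is 1 large wooden block.
The claim requires 14 > 1, which holds.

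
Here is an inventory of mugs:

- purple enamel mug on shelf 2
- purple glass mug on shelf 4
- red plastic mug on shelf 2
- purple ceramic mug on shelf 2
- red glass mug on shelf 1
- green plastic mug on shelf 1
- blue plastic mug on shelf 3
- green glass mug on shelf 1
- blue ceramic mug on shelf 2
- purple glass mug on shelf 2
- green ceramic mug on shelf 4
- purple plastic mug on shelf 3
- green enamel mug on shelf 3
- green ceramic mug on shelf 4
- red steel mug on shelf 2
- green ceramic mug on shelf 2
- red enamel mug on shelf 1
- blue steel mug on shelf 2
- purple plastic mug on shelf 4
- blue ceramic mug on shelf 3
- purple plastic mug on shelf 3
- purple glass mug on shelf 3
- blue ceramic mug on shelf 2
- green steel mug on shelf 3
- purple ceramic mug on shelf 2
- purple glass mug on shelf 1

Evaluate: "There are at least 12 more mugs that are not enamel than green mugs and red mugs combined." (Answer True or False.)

mugs that are not enamel: 23.
green mugs: 7; red mugs: 4; combined: 7 + 4 = 11.
The claim requires 23 − 11 = 12 ≥ 12, which holds.

True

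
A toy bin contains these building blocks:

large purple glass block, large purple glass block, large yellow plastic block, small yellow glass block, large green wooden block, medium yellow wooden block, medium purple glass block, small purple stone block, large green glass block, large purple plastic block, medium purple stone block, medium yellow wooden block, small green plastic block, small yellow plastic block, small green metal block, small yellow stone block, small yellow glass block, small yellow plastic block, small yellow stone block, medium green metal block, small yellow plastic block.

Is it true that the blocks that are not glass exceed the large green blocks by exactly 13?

True

There are 15 blocks that are not glass.
There are 2 large green blocks.
The claim requires 15 − 2 (= 13) to equal 13, which holds.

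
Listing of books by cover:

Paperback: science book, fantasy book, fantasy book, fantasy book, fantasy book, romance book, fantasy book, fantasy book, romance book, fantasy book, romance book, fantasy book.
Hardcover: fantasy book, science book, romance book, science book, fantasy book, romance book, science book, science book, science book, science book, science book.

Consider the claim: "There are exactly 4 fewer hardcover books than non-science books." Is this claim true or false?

True

There are 11 hardcover books.
There are 15 non-science books.
The claim requires 15 − 11 (= 4) to equal 4, which holds.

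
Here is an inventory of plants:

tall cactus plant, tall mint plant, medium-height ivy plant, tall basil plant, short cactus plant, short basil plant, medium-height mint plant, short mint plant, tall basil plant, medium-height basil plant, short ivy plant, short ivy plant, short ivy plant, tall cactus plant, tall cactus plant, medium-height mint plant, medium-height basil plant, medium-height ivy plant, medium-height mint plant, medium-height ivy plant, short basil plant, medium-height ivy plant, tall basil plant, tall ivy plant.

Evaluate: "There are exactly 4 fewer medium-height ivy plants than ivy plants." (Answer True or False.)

True

medium-height ivy plants: 4.
ivy plants: 8.
The claim requires 8 − 4 (= 4) to equal 4, which holds.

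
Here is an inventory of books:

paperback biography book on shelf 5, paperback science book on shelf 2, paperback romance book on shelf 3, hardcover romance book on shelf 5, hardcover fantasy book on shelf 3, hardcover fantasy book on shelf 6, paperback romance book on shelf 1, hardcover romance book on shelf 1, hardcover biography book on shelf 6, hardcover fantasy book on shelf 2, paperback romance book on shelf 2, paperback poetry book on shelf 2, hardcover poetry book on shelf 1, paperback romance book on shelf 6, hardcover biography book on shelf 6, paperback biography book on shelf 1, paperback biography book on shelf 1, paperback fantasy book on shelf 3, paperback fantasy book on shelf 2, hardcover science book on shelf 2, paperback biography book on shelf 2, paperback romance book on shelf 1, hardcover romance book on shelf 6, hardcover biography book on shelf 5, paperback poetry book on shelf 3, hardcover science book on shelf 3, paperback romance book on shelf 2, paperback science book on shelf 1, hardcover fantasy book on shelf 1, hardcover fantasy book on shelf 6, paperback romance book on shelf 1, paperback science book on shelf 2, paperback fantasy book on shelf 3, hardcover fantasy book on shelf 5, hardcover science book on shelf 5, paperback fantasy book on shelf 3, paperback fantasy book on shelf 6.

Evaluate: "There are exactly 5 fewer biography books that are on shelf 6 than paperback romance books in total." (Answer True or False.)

biography books on shelf 6: 2.
paperback romance books: 7.
The claim requires 7 − 2 (= 5) to equal 5, which holds.

True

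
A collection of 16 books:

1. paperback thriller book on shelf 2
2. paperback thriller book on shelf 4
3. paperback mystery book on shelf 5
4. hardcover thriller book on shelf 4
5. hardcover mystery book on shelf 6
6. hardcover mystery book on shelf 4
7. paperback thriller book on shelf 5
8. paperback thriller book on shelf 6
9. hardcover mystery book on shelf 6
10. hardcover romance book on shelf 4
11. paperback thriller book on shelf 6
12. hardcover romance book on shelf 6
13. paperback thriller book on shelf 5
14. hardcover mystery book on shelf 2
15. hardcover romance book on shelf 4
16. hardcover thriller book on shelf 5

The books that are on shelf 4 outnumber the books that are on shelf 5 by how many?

1

books on shelf 4: 5.
books on shelf 5: 4.
5 − 4 = 1.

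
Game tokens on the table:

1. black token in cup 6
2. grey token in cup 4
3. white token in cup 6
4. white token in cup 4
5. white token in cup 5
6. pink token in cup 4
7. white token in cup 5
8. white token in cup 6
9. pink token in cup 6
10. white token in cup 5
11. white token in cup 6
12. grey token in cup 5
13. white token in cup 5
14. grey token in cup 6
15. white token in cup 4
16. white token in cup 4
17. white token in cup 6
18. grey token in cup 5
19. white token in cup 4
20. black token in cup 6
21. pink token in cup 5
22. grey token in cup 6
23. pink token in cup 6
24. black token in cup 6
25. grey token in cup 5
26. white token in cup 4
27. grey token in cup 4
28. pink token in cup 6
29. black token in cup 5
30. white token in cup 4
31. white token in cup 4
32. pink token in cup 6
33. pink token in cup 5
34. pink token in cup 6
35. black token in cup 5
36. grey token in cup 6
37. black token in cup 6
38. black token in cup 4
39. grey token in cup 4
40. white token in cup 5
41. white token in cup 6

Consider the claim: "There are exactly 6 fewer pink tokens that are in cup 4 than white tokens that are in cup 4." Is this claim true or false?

True

There is 1 pink token in cup 4.
There are 7 white tokens in cup 4.
The claim requires 7 − 1 (= 6) to equal 6, which holds.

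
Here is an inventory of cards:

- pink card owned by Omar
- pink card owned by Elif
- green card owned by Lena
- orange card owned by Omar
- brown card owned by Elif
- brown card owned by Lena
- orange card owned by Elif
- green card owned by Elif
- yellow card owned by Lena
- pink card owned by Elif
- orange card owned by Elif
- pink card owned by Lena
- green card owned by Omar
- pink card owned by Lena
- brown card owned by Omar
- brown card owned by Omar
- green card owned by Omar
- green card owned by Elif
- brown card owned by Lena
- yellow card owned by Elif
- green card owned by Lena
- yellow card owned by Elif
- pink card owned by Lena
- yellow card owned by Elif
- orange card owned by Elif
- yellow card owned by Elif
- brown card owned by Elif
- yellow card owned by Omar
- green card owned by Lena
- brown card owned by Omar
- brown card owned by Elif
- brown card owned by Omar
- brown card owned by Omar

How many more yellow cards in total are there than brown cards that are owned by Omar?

1

yellow cards: 6.
brown cards owned by Omar: 5.
6 − 5 = 1.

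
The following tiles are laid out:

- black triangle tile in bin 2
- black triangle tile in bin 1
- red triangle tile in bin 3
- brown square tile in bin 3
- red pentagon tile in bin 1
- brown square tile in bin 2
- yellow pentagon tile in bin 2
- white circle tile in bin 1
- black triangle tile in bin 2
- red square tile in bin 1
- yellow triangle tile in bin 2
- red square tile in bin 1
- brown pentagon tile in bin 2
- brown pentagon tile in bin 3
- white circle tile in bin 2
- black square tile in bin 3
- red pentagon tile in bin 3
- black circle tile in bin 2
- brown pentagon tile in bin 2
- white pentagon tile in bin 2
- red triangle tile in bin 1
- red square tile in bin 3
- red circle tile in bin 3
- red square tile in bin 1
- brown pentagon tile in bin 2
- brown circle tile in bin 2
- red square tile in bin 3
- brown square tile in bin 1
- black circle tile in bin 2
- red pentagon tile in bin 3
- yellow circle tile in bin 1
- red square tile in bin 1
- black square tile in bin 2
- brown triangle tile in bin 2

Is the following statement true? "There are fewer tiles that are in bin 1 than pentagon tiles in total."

|tiles in bin 1| = 10.
|pentagon tiles| = 9.
The claim requires 10 < 9, which does not hold.

False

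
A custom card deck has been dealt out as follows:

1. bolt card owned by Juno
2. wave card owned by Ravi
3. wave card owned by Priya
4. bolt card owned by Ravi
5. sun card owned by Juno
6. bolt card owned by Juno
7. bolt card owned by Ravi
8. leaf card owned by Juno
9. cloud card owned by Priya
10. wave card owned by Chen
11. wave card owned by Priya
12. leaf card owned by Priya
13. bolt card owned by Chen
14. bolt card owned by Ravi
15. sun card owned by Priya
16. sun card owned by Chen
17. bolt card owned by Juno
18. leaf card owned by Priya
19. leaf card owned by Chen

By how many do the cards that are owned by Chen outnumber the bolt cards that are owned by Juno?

1

cards owned by Chen: 4.
bolt cards owned by Juno: 3.
4 − 3 = 1.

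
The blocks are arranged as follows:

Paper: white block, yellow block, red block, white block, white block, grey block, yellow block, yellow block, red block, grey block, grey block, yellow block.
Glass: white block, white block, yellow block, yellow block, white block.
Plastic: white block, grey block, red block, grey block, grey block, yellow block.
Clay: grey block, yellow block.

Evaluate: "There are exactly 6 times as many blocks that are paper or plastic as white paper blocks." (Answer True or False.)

True

blocks that are paper or plastic: 18.
white paper blocks: 3.
The claim requires 18 = 6 × 3 = 18, which holds.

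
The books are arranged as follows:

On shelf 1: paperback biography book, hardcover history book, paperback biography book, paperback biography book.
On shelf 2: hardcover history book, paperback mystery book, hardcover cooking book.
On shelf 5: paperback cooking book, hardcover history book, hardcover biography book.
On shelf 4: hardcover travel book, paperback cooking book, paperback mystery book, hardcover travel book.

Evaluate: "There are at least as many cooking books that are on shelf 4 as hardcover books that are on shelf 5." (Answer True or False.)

|cooking books on shelf 4| = 1.
|hardcover books on shelf 5| = 2.
The claim requires 1 ≥ 2, which does not hold.

False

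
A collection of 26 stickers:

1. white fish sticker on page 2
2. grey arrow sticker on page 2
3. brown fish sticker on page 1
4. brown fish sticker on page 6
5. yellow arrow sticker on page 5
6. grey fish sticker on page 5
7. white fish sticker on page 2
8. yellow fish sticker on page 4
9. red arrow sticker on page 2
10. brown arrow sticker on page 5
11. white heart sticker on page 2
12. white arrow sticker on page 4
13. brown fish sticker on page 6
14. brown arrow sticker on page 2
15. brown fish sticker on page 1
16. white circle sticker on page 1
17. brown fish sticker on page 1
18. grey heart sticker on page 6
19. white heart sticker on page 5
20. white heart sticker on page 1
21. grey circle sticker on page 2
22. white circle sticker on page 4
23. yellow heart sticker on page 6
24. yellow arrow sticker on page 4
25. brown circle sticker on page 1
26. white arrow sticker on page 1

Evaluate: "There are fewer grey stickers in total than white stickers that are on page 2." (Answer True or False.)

False

grey stickers: 4.
white stickers on page 2: 3.
The claim requires 4 < 3, which does not hold.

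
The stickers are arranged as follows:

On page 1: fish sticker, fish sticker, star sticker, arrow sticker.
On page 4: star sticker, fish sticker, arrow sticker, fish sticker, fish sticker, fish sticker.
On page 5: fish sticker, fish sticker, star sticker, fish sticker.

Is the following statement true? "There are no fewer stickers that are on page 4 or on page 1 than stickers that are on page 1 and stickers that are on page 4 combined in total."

True

stickers on page 4 or on page 1: 10.
stickers on page 1: 4; stickers on page 4: 6; combined: 4 + 6 = 10.
The claim requires 10 ≥ 10, which holds.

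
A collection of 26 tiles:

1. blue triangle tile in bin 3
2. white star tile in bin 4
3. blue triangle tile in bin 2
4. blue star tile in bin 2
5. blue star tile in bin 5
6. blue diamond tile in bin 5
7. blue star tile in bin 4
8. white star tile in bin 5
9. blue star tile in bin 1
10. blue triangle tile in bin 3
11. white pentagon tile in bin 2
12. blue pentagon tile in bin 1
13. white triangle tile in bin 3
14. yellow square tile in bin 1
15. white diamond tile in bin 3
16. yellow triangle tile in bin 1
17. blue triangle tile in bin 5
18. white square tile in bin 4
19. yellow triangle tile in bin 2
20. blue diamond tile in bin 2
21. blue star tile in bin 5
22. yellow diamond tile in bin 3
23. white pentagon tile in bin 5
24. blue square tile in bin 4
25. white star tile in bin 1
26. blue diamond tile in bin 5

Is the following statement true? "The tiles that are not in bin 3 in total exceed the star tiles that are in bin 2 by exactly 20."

|tiles that are not in bin 3| = 21.
|star tiles in bin 2| = 1.
The claim requires 21 − 1 (= 20) to equal 20, which holds.

True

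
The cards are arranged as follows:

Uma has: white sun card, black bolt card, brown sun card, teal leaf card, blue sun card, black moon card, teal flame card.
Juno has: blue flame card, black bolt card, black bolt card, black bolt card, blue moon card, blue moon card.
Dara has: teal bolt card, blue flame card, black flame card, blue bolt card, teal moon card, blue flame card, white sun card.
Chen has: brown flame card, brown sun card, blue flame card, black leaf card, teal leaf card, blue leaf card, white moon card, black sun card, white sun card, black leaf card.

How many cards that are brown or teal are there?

brown: 3; teal: 5; together 3 + 5 = 8.

8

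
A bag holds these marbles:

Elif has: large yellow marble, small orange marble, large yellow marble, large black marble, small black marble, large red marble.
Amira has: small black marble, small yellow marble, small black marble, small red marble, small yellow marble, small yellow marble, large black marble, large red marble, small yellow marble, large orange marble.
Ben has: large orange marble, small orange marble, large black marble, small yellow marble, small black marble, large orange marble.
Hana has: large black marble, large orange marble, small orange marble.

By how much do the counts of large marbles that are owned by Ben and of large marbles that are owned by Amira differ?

0

large marbles owned by Ben: 3. large marbles owned by Amira: 3.
|3 − 3| = 3 − 3 = 0.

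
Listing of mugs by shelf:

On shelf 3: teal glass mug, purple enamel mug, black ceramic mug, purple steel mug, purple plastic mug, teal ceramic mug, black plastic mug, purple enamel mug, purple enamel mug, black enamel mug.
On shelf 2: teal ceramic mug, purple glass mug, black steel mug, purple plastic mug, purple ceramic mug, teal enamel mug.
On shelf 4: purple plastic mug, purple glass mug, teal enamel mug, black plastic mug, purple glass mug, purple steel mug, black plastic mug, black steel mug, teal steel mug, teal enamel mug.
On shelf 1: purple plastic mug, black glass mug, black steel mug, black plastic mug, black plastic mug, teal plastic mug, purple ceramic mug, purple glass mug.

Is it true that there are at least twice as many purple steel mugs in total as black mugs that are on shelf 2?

True

|purple steel mugs| = 2.
|black mugs on shelf 2| = 1.
The claim requires 2 ≥ 2 × 1 = 2, which holds.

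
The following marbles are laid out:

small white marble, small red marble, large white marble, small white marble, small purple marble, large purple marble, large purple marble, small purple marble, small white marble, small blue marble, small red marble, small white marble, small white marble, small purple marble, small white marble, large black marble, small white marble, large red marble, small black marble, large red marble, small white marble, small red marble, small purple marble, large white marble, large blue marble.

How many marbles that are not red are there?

Total marbles: 25; with the excluded value: 5; remaining 25 − 5 = 20.

20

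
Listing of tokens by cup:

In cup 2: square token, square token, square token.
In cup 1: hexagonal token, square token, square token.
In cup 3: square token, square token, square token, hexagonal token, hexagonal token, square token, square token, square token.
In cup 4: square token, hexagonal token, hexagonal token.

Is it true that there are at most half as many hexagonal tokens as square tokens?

hexagonal tokens: 5.
square tokens: 12.
The claim requires 2 × 5 = 10 ≤ 12, which holds.

True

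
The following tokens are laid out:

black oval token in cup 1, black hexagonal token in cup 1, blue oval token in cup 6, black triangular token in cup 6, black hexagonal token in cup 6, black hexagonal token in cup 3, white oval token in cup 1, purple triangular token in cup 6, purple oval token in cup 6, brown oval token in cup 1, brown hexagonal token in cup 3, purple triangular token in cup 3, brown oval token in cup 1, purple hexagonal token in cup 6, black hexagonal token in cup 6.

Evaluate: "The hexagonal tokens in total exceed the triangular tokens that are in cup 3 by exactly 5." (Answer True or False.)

True

There are 6 hexagonal tokens.
There is 1 triangular token in cup 3.
The claim requires 6 − 1 (= 5) to equal 5, which holds.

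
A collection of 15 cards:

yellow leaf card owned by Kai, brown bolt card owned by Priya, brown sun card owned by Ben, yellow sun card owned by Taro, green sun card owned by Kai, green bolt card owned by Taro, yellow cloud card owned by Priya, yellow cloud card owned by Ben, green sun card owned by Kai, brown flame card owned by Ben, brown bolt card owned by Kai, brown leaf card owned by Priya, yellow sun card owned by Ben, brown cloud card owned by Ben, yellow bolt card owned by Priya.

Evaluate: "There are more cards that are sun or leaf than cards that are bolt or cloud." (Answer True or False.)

There are 7 cards that are sun or leaf.
There are 7 cards that are bolt or cloud.
The claim requires 7 > 7, which does not hold.

False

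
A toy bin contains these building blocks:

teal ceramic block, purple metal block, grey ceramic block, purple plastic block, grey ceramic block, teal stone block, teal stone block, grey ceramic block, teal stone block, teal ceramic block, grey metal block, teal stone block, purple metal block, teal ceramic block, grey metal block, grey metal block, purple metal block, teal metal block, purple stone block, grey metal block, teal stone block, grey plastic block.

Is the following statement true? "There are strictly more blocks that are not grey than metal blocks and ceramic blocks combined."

False

|blocks that are not grey| = 14.
metal blocks: 8; ceramic blocks: 6; combined: 8 + 6 = 14.
The claim requires 14 > 14, which does not hold.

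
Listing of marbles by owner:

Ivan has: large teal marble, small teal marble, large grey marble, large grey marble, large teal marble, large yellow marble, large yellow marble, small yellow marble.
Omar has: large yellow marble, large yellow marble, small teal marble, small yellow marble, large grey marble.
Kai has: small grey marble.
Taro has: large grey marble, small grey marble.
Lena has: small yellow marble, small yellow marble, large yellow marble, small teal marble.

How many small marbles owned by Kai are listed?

1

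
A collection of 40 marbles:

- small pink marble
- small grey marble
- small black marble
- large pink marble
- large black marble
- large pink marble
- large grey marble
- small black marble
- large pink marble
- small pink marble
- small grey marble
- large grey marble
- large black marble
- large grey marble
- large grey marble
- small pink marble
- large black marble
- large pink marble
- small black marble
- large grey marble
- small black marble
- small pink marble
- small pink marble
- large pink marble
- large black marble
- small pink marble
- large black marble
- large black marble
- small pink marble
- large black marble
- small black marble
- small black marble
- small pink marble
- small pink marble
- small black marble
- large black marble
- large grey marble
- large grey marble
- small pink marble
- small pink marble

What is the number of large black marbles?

8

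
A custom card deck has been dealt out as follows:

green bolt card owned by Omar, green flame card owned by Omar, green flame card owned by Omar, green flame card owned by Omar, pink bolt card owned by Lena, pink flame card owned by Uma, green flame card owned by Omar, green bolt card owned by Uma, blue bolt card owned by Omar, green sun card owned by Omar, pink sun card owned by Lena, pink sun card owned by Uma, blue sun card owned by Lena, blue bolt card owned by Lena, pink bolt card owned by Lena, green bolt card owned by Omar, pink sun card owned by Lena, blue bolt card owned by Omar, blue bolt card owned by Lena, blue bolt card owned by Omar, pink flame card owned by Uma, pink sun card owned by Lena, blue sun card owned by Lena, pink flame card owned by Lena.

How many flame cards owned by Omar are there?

4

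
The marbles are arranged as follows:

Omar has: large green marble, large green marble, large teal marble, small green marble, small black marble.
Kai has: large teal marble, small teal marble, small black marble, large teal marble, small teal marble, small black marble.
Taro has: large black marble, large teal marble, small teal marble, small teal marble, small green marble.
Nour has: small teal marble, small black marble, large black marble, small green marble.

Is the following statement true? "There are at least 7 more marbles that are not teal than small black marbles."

There are 11 marbles that are not teal.
There are 4 small black marbles.
The claim requires 11 − 4 = 7 ≥ 7, which holds.

True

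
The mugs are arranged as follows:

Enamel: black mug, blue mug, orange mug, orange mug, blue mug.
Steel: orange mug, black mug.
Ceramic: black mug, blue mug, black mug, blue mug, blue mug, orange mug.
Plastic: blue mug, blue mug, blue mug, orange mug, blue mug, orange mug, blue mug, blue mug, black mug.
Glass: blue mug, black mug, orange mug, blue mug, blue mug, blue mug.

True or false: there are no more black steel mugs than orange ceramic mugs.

black steel mugs: 1.
orange ceramic mugs: 1.
The claim requires 1 ≤ 1, which holds.

True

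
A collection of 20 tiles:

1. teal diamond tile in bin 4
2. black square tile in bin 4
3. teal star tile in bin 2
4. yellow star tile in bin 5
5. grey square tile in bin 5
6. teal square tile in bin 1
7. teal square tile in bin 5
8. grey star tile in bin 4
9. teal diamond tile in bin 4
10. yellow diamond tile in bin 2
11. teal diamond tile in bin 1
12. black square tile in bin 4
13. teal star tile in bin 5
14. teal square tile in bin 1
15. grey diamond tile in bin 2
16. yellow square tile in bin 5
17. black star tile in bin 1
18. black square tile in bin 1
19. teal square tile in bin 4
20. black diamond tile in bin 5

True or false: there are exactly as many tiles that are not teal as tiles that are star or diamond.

There are 11 tiles that are not teal.
There are 11 tiles that are star or diamond.
The claim requires 11 = 11, which holds.

True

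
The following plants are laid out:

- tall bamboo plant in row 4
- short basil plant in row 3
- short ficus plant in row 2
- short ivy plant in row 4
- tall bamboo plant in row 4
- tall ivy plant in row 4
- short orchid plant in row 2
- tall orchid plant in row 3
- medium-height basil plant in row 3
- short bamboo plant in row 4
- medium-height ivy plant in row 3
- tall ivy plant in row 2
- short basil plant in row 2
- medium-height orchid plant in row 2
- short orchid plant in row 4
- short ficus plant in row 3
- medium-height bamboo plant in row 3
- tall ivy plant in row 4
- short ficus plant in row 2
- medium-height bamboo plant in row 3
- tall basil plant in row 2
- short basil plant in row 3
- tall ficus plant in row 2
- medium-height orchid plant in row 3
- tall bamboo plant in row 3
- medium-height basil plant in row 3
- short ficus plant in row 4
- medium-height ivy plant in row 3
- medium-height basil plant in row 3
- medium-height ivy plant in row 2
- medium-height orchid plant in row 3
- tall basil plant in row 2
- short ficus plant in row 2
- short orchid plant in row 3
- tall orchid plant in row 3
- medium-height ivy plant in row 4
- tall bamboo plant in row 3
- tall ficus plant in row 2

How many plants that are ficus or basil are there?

basil: 8; ficus: 7; together 8 + 7 = 15.

15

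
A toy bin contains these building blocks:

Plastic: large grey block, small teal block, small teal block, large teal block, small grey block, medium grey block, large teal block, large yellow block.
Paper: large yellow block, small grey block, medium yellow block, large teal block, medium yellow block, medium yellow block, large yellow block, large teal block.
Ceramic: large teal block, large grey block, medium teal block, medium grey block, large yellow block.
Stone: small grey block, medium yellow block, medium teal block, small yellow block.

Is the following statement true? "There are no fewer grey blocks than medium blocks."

grey blocks: 7.
medium blocks: 8.
The claim requires 7 ≥ 8, which does not hold.

False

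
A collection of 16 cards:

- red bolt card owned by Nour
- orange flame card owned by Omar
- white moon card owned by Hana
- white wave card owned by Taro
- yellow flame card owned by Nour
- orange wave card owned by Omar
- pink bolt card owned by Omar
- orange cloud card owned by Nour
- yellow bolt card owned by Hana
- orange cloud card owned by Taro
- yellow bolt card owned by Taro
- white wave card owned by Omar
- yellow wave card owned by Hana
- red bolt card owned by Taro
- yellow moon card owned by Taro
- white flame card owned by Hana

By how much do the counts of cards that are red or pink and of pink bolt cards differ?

2

cards that are red or pink: 3. pink bolt cards: 1.
|3 − 1| = 3 − 1 = 2.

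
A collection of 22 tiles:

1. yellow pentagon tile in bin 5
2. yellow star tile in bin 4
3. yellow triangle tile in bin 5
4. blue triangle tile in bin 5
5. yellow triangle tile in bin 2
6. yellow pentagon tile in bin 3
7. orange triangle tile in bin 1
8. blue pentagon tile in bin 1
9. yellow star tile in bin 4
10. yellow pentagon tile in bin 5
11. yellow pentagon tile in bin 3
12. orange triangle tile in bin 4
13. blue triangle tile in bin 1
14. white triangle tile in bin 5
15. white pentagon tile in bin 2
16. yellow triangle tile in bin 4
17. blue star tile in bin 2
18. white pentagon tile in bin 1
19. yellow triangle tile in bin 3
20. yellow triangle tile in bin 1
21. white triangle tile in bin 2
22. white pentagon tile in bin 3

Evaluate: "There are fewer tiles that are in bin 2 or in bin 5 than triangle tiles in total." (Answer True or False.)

True

tiles in bin 2 or in bin 5: 9.
triangle tiles: 11.
The claim requires 9 < 11, which holds.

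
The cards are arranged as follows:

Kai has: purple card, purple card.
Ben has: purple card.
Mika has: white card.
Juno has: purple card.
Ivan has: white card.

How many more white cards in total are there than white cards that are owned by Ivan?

1

white cards: 2.
white cards owned by Ivan: 1.
2 − 1 = 1.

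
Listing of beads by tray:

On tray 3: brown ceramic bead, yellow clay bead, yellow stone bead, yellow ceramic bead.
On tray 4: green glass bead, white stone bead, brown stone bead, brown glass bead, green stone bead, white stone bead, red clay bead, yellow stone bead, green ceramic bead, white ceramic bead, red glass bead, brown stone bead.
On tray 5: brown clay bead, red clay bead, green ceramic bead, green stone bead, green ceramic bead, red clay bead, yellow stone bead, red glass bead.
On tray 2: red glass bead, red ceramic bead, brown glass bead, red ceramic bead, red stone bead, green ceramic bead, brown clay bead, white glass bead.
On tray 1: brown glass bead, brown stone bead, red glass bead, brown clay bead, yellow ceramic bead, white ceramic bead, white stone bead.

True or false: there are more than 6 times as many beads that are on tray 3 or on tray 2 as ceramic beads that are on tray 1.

False

There are 12 beads on tray 3 or on tray 2.
There are 2 ceramic beads on tray 1.
The claim requires 12 > 6 × 2 = 12, which does not hold.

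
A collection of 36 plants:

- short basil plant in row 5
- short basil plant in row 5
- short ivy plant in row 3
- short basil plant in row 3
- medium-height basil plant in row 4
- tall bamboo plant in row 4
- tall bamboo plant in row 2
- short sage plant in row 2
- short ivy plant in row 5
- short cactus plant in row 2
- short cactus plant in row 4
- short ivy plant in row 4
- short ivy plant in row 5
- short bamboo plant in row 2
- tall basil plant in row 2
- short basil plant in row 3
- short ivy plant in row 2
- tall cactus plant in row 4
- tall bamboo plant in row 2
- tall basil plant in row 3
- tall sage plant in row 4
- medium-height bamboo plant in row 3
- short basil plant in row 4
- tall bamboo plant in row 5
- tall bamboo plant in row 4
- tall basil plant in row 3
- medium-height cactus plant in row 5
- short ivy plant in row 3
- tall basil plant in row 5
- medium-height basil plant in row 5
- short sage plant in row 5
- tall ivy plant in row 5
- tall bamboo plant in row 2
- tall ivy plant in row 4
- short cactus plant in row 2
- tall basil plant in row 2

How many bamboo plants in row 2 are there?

4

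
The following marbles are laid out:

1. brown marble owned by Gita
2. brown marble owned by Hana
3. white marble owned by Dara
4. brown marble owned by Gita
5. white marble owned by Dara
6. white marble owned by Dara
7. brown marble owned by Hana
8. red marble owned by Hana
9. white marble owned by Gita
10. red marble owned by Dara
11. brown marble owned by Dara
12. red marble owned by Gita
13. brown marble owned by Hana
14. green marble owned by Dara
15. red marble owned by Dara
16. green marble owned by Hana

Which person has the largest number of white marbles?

Counts by owner (restricted to white marbles): Dara→3, Gita→1, Hana→0.
The maximum is 3, held uniquely by Dara.

Dara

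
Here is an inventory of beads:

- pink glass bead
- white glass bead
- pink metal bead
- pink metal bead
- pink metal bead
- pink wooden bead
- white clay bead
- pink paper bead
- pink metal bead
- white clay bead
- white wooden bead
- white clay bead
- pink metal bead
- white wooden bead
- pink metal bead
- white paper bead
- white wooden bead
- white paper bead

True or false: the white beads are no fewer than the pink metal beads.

|white beads| = 9.
|pink metal beads| = 6.
The claim requires 9 ≥ 6, which holds.

True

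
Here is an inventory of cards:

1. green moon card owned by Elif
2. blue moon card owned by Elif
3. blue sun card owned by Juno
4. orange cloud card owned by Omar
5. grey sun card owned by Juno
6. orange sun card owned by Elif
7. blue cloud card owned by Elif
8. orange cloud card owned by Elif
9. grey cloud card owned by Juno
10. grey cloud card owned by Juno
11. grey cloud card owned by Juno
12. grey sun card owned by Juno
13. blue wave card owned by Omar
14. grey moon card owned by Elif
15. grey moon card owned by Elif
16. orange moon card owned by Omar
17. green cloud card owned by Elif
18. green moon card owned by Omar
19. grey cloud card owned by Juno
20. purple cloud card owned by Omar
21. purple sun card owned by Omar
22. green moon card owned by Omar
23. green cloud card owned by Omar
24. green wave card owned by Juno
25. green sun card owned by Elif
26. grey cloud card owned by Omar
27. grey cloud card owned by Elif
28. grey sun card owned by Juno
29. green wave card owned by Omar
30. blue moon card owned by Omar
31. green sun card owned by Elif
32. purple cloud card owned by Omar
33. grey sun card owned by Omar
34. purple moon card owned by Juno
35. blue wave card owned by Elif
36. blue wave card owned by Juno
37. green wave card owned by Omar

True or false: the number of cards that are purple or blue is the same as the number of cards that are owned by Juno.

There are 11 cards that are purple or blue.
Count of cards owned by Juno: 11.
The claim requires 11 = 11, which holds.

True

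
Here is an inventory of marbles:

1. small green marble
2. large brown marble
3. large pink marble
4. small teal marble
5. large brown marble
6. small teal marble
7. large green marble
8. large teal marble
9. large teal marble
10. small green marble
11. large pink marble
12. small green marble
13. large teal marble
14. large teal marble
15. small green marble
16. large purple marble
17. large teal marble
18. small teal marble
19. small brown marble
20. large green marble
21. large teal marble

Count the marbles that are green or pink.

green: 6; pink: 2; together 6 + 2 = 8.

8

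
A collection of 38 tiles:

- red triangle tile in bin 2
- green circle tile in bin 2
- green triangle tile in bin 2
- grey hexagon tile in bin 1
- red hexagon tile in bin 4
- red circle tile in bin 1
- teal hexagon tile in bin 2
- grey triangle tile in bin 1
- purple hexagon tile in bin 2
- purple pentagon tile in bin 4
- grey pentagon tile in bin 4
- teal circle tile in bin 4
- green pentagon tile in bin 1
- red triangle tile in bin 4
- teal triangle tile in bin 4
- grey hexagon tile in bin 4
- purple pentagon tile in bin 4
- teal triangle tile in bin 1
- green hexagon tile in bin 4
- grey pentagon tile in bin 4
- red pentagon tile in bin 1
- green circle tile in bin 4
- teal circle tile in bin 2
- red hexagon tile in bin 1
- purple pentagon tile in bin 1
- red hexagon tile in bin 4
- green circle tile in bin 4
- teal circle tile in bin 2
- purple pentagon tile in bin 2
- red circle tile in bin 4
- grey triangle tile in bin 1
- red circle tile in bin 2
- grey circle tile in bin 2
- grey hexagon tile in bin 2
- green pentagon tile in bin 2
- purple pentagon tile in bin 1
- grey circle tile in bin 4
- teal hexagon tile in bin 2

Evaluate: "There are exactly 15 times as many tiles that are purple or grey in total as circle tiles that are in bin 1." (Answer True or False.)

True

tiles that are purple or grey: 15.
circle tiles in bin 1: 1.
The claim requires 15 = 15 × 1 = 15, which holds.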